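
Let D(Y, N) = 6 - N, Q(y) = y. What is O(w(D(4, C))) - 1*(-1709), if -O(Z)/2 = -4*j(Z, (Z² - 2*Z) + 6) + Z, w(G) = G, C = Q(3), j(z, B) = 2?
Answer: 1719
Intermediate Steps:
C = 3
O(Z) = 16 - 2*Z (O(Z) = -2*(-4*2 + Z) = -2*(-8 + Z) = 16 - 2*Z)
O(w(D(4, C))) - 1*(-1709) = (16 - 2*(6 - 1*3)) - 1*(-1709) = (16 - 2*(6 - 3)) + 1709 = (16 - 2*3) + 1709 = (16 - 6) + 1709 = 10 + 1709 = 1719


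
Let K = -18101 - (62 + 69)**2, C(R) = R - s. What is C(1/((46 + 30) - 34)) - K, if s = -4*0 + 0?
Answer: 1481005/42 ≈ 35262.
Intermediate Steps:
s = 0 (s = 0 + 0 = 0)
C(R) = R (C(R) = R - 1*0 = R + 0 = R)
K = -35262 (K = -18101 - 1*131**2 = -18101 - 1*17161 = -18101 - 17161 = -35262)
C(1/((46 + 30) - 34)) - K = 1/((46 + 30) - 34) - 1*(-35262) = 1/(76 - 34) + 35262 = 1/42 + 35262 = 1481005/42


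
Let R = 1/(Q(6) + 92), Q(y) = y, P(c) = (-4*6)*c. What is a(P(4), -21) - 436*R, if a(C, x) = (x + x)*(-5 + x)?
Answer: 53290/49 ≈ 1087.6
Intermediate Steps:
P(c) = -24*c
a(C, x) = 2*x*(-5 + x) (a(C, x) = (2*x)*(-5 + x) = 2*x*(-5 + x))
R = 1/98 (R = 1/(6 + 92) = 1/98 ≈ 0.010204)
a(P(4), -21) - 436*R = 2*(-21)*(-5 - 21) - 436*1/98 = 2*(-21)*(-26) - 218/49 = 1092 - 218/49 = 53290/49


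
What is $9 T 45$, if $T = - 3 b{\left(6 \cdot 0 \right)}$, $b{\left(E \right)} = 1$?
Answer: $-1215$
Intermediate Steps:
$T = -3$ ($T = \left(-3\right) 1 = -3$)
$9 T 45 = 9 \left(-3\right) 45 = \left(-27\right) 45 = -1215$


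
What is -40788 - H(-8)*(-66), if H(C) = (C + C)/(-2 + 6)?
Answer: -41052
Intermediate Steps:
H(C) = C/2 (H(C) = (2*C)/4 = (2*C)*(1/4) = C/2)
-40788 - H(-8)*(-66) = -40788 - (1/2)*(-8)*(-66) = -40788 - (-4)*(-66) = -40788 - 1*264 = -40788 - 264 = -41052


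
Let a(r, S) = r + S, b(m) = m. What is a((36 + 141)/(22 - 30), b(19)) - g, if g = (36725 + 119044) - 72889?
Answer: -663065/8 ≈ -82883.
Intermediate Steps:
g = 82880 (g = 155769 - 72889 = 82880)
a(r, S) = S + r
a((36 + 141)/(22 - 30), b(19)) - g = (19 + (36 + 141)/(22 - 30)) - 1*82880 = (19 + 177/(-8)) - 82880 = (19 + 177*(-⅛)) - 82880 = (19 - 177/8) - 82880 = -25/8 - 82880 = -663065/8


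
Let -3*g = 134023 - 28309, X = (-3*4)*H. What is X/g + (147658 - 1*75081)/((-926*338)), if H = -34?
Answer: -447527905/1838178524 ≈ -0.24346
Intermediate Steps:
X = 408 (X = -3*4*(-34) = -12*(-34) = 408)
g = -35238 (g = -(134023 - 28309)/3 = -⅓*105714 = -35238)
X/g + (147658 - 1*75081)/((-926*338)) = 408/(-35238) + (147658 - 1*75081)/((-926*338)) = 408*(-1/35238) + (147658 - 75081)/(-312988) = -68/5873 + 72577*(-1/312988) = -68/5873 - 72577/312988 = -447527905/1838178524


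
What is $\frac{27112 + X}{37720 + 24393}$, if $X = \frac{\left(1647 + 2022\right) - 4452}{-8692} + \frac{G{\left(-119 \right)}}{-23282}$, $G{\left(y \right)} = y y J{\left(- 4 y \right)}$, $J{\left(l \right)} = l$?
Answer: $\frac{387714759273}{897830743948} \approx 0.43184$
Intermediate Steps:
$G{\left(y \right)} = - 4 y^{3}$ ($G{\left(y \right)} = y y \left(- 4 y\right) = y^{2} \left(- 4 y\right) = - 4 y^{3}$)
$X = - \frac{4183669879}{14454796}$ ($X = \frac{\left(1647 + 2022\right) - 4452}{-8692} + \frac{\left(-4\right) \left(-119\right)^{3}}{-23282} = \left(3669 - 4452\right) \left(- \frac{1}{8692}\right) + \left(-4\right) \left(-1685159\right) \left(- \frac{1}{23282}\right) = \left(-783\right) \left(- \frac{1}{8692}\right) + 6740636 \left(- \frac{1}{23282}\right) = \frac{783}{8692} - \frac{481474}{1663} = - \frac{4183669879}{14454796} \approx -289.43$)
$\frac{27112 + X}{37720 + 24393} = \frac{27112 - \frac{4183669879}{14454796}}{37720 + 24393} = \frac{387714759273}{14454796 \cdot 62113} = \frac{387714759273}{14454796} \cdot \frac{1}{62113} = \frac{387714759273}{897830743948}$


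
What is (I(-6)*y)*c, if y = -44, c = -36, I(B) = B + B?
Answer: -19008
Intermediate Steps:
I(B) = 2*B
(I(-6)*y)*c = ((2*(-6))*(-44))*(-36) = -12*(-44)*(-36) = 528*(-36) = -19008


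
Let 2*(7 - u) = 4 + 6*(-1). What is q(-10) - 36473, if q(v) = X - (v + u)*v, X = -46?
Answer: -36539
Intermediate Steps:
u = 8 (u = 7 - (4 + 6*(-1))/2 = 7 - (4 - 6)/2 = 7 - ½*(-2) = 7 + 1 = 8)
q(v) = -46 - v*(8 + v) (q(v) = -46 - (v + 8)*v = -46 - (8 + v)*v = -46 - v*(8 + v))
q(-10) - 36473 = (-46 - 1*(-10)² - 8*(-10)) - 36473 = (-46 - 1*100 + 80) - 36473 = (-46 - 100 + 80) - 36473 = -66 - 36473 = -36539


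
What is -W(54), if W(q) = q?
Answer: -54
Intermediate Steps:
-W(54) = -1*54 = -54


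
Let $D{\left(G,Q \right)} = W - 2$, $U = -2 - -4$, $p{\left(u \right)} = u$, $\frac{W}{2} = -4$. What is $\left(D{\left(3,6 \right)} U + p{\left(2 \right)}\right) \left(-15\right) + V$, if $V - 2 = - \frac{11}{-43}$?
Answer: $\frac{11707}{43} \approx 272.26$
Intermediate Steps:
$W = -8$ ($W = 2 \left(-4\right) = -8$)
$U = 2$ ($U = -2 + 4 = 2$)
$V = \frac{97}{43}$ ($V = 2 - \frac{11}{-43} = 2 - - \frac{11}{43} = 2 + \frac{11}{43} = \frac{97}{43} \approx 2.2558$)
$D{\left(G,Q \right)} = -10$ ($D{\left(G,Q \right)} = -8 - 2 = -10$)
$\left(D{\left(3,6 \right)} U + p{\left(2 \right)}\right) \left(-15\right) + V = \left(\left(-10\right) 2 + 2\right) \left(-15\right) + \frac{97}{43} = \left(-20 + 2\right) \left(-15\right) + \frac{97}{43} = \left(-18\right) \left(-15\right) + \frac{97}{43} = 270 + \frac{97}{43} = \frac{11707}{43}$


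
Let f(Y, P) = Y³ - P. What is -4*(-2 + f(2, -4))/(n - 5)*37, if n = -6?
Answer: 1480/11 ≈ 134.55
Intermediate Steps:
-4*(-2 + f(2, -4))/(n - 5)*37 = -4*(-2 + (2³ - 1*(-4)))/(-6 - 5)*37 = -4*(-2 + (8 + 4))/(-11)*37 = -4*(-2 + 12)*(-1)/11*37 = -40*(-1)/11*37 = -4*(-10/11)*37 = (40/11)*37 = 1480/11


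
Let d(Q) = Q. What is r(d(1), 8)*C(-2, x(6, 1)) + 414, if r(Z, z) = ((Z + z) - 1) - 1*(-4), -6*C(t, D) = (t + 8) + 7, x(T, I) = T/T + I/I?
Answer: 388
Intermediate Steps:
x(T, I) = 2 (x(T, I) = 1 + 1 = 2)
C(t, D) = -5/2 - t/6 (C(t, D) = -((t + 8) + 7)/6 = -((8 + t) + 7)/6 = -(15 + t)/6 = -5/2 - t/6)
r(Z, z) = 3 + Z + z (r(Z, z) = (-1 + Z + z) + 4 = 3 + Z + z)
r(d(1), 8)*C(-2, x(6, 1)) + 414 = (3 + 1 + 8)*(-5/2 - ⅙*(-2)) + 414 = 12*(-5/2 + ⅓) + 414 = 12*(-13/6) + 414 = -26 + 414 = 388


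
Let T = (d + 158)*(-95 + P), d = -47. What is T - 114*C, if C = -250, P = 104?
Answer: 29499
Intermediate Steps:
T = 999 (T = (-47 + 158)*(-95 + 104) = 111*9 = 999)
T - 114*C = 999 - 114*(-250) = 999 + 28500 = 29499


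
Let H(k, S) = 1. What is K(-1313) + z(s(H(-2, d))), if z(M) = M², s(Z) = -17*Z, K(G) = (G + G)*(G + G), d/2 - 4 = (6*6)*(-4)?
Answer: 6896165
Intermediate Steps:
d = -280 (d = 8 + 2*((6*6)*(-4)) = 8 + 2*(36*(-4)) = 8 + 2*(-144) = 8 - 288 = -280)
K(G) = 4*G² (K(G) = (2*G)*(2*G) = 4*G²)
K(-1313) + z(s(H(-2, d))) = 4*(-1313)² + (-17*1)² = 4*1723969 + (-17)² = 6895876 + 289 = 6896165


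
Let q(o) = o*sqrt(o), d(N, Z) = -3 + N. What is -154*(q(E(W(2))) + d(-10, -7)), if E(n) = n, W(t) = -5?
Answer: 2002 + 770*I*sqrt(5) ≈ 2002.0 + 1721.8*I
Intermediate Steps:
q(o) = o**(3/2)
-154*(q(E(W(2))) + d(-10, -7)) = -154*((-5)**(3/2) + (-3 - 10)) = -154*(-5*I*sqrt(5) - 13) = -154*(-13 - 5*I*sqrt(5)) = 2002 + 770*I*sqrt(5)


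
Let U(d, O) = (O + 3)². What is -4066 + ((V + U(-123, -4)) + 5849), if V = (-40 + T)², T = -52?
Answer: 10248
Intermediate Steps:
V = 8464 (V = (-40 - 52)² = (-92)² = 8464)
U(d, O) = (3 + O)²
-4066 + ((V + U(-123, -4)) + 5849) = -4066 + ((8464 + (3 - 4)²) + 5849) = -4066 + ((8464 + (-1)²) + 5849) = -4066 + ((8464 + 1) + 5849) = -4066 + (8465 + 5849) = -4066 + 14314 = 10248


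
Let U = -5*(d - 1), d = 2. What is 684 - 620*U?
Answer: 3784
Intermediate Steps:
U = -5 (U = -5*(2 - 1) = -5*1 = -5)
684 - 620*U = 684 - 620*(-5) = 684 + 3100 = 3784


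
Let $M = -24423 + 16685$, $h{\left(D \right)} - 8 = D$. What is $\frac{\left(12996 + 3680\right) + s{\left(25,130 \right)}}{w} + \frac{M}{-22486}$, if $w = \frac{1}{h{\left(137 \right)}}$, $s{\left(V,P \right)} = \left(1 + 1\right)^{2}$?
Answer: $\frac{27192323669}{11243} \approx 2.4186 \cdot 10^{6}$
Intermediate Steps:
$h{\left(D \right)} = 8 + D$
$s{\left(V,P \right)} = 4$ ($s{\left(V,P \right)} = 2^{2} = 4$)
$w = \frac{1}{145}$ ($w = \frac{1}{8 + 137} = \frac{1}{145} \approx 0.0068966$)
$M = -7738$
$\frac{\left(12996 + 3680\right) + s{\left(25,130 \right)}}{w} + \frac{M}{-22486} = \left(\left(12996 + 3680\right) + 4\right) \frac{1}{\frac{1}{145}} - \frac{7738}{-22486} = \left(16676 + 4\right) 145 - - \frac{3869}{11243} = 16680 \cdot 145 + \frac{3869}{11243} = 2418600 + \frac{3869}{11243} = \frac{27192323669}{11243}$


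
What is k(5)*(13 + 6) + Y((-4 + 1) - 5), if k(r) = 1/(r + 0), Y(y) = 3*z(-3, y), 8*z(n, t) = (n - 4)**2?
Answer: 887/40 ≈ 22.175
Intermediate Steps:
z(n, t) = (-4 + n)**2/8 (z(n, t) = (n - 4)**2/8 = (-4 + n)**2/8)
Y(y) = 147/8 (Y(y) = 3*((-4 - 3)**2/8) = 3*((1/8)*(-7)**2) = 3*((1/8)*49) = 3*(49/8) = 147/8)
k(r) = 1/r
k(5)*(13 + 6) + Y((-4 + 1) - 5) = (13 + 6)/5 + 147/8 = (1/5)*19 + 147/8 = 19/5 + 147/8 = 887/40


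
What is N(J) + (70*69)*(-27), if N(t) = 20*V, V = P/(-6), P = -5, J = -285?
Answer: -391180/3 ≈ -1.3039e+5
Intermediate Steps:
V = 5/6 (V = -5/(-6) = -5*(-1/6) = 5/6 ≈ 0.83333)
N(t) = 50/3 (N(t) = 20*(5/6) = 50/3)
N(J) + (70*69)*(-27) = 50/3 + (70*69)*(-27) = 50/3 + 4830*(-27) = 50/3 - 130410 = -391180/3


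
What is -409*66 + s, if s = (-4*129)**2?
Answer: 239262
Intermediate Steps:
s = 266256 (s = (-516)**2 = 266256)
-409*66 + s = -409*66 + 266256 = -26994 + 266256 = 239262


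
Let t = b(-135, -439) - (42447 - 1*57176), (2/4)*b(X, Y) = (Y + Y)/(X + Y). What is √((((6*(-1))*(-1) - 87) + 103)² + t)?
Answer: √1253331583/287 ≈ 123.35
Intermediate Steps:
b(X, Y) = 4*Y/(X + Y) (b(X, Y) = 2*((Y + Y)/(X + Y)) = 2*((2*Y)/(X + Y)) = 2*(2*Y/(X + Y)) = 4*Y/(X + Y))
t = 4228101/287 (t = 4*(-439)/(-135 - 439) - (42447 - 1*57176) = 4*(-439)/(-574) - (42447 - 57176) = 4*(-439)*(-1/574) - 1*(-14729) = 878/287 + 14729 = 4228101/287 ≈ 14732.)
√((((6*(-1))*(-1) - 87) + 103)² + t) = √((((6*(-1))*(-1) - 87) + 103)² + 4228101/287) = √(((-6*(-1) - 87) + 103)² + 4228101/287) = √(((6 - 87) + 103)² + 4228101/287) = √((-81 + 103)² + 4228101/287) = √(22² + 4228101/287) = √(484 + 4228101/287) = √(4367009/287) = √1253331583/287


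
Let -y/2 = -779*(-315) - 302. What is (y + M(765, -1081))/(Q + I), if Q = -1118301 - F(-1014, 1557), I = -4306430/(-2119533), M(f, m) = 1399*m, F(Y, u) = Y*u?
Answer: -4244333039505/976042894331 ≈ -4.3485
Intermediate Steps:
y = -490166 (y = -2*(-779*(-315) - 302) = -2*(245385 - 302) = -2*245083 = -490166)
I = 4306430/2119533 (I = -4306430*(-1/2119533) = 4306430/2119533 ≈ 2.0318)
Q = 460497 (Q = -1118301 - (-1014)*1557 = -1118301 - 1*(-1578798) = -1118301 + 1578798 = 460497)
(y + M(765, -1081))/(Q + I) = (-490166 + 1399*(-1081))/(460497 + 4306430/2119533) = (-490166 - 1512319)/(976042894331/2119533) = -2002485*2119533/976042894331 = -4244333039505/976042894331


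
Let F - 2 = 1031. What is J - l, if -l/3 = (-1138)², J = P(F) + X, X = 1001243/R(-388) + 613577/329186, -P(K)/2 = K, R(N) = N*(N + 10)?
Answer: 93736909504705295/24139867752 ≈ 3.8831e+6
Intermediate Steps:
F = 1033 (F = 2 + 1031 = 1033)
R(N) = N*(10 + N)
P(K) = -2*K
X = 209792417663/24139867752 (X = 1001243/((-388*(10 - 388))) + 613577/329186 = 1001243/((-388*(-378))) + 613577*(1/329186) = 1001243/146664 + 613577/329186 = 209792417663/24139867752 ≈ 8.6907)
J = -49663174357969/24139867752 (J = -2*1033 + 209792417663/24139867752 = -2066 + 209792417663/24139867752 = -49663174357969/24139867752 ≈ -2057.3)
l = -3885132 (l = -3*(-1138)² = -3*1295044 = -3885132)
J - l = -49663174357969/24139867752 - 1*(-3885132) = -49663174357969/24139867752 + 3885132 = 93736909504705295/24139867752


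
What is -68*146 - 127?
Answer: -10055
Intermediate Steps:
-68*146 - 127 = -9928 - 127 = -10055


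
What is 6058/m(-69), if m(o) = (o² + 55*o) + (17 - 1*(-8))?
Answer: 6058/991 ≈ 6.1130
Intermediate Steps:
m(o) = 25 + o² + 55*o (m(o) = (o² + 55*o) + (17 + 8) = (o² + 55*o) + 25 = 25 + o² + 55*o)
6058/m(-69) = 6058/(25 + (-69)² + 55*(-69)) = 6058/(25 + 4761 - 3795) = 6058/991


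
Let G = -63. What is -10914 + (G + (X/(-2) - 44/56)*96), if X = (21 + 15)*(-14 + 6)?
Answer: 19401/7 ≈ 2771.6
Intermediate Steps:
X = -288 (X = 36*(-8) = -288)
-10914 + (G + (X/(-2) - 44/56)*96) = -10914 + (-63 + (-288/(-2) - 44/56)*96) = -10914 + (-63 + (-288*(-½) - 44*1/56)*96) = -10914 + (-63 + (144 - 11/14)*96) = -10914 + (-63 + (2005/14)*96) = -10914 + (-63 + 96240/7) = -10914 + 95799/7 = 19401/7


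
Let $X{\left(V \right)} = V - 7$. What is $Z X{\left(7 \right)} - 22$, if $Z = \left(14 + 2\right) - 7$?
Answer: $-22$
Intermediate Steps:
$X{\left(V \right)} = -7 + V$
$Z = 9$ ($Z = 16 - 7 = 9$)
$Z X{\left(7 \right)} - 22 = 9 \left(-7 + 7\right) - 22 = 9 \cdot 0 - 22 = 0 - 22 = -22$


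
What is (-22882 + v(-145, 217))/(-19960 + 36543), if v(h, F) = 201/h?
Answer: -474013/343505 ≈ -1.3799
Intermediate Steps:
(-22882 + v(-145, 217))/(-19960 + 36543) = (-22882 + 201/(-145))/(-19960 + 36543) = (-22882 + 201*(-1/145))/16583 = (-22882 - 201/145)*(1/16583) = -3318091/145*1/16583 = -474013/343505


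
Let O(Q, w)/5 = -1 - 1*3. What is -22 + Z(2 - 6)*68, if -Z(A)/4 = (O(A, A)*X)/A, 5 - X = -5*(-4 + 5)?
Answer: -13622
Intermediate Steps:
O(Q, w) = -20 (O(Q, w) = 5*(-1 - 1*3) = 5*(-1 - 3) = 5*(-4) = -20)
X = 10 (X = 5 - (-5)*(-4 + 5) = 5 - (-5) = 5 - 1*(-5) = 5 + 5 = 10)
Z(A) = 800/A (Z(A) = -4*(-20*10)/A = -(-800)/A = 800/A)
-22 + Z(2 - 6)*68 = -22 + (800/(2 - 6))*68 = -22 + (800/(-4))*68 = -22 + (800*(-1/4))*68 = -22 - 200*68 = -22 - 13600 = -13622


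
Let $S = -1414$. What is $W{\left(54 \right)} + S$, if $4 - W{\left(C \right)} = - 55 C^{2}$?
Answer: $158970$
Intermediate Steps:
$W{\left(C \right)} = 4 + 55 C^{2}$ ($W{\left(C \right)} = 4 - - 55 C^{2} = 4 + 55 C^{2}$)
$W{\left(54 \right)} + S = \left(4 + 55 \cdot 54^{2}\right) - 1414 = \left(4 + 55 \cdot 2916\right) - 1414 = \left(4 + 160380\right) - 1414 = 160384 - 1414 = 158970$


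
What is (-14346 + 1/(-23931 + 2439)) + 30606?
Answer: 349459919/21492 ≈ 16260.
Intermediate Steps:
(-14346 + 1/(-23931 + 2439)) + 30606 = (-14346 + 1/(-21492)) + 30606 = (-14346 - 1/21492) + 30606 = -308324233/21492 + 30606 = 349459919/21492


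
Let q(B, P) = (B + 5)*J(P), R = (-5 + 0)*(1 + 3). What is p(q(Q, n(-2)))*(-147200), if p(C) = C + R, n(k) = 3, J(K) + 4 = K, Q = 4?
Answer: 4268800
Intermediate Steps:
J(K) = -4 + K
R = -20 (R = -5*4 = -20)
q(B, P) = (-4 + P)*(5 + B) (q(B, P) = (B + 5)*(-4 + P) = (5 + B)*(-4 + P) = (-4 + P)*(5 + B))
p(C) = -20 + C (p(C) = C - 20 = -20 + C)
p(q(Q, n(-2)))*(-147200) = (-20 + (-4 + 3)*(5 + 4))*(-147200) = (-20 - 1*9)*(-147200) = (-20 - 9)*(-147200) = -29*(-147200) = 4268800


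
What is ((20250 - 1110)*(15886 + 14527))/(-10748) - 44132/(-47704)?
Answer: -1735515875159/32045162 ≈ -54158.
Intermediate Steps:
((20250 - 1110)*(15886 + 14527))/(-10748) - 44132/(-47704) = (19140*30413)*(-1/10748) - 44132*(-1/47704) = 582104820*(-1/10748) + 11033/11926 = -145526205/2687 + 11033/11926 = -1735515875159/32045162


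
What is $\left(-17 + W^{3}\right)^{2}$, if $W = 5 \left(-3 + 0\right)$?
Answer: $11505664$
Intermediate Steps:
$W = -15$ ($W = 5 \left(-3\right) = -15$)
$\left(-17 + W^{3}\right)^{2} = \left(-17 + \left(-15\right)^{3}\right)^{2} = \left(-17 - 3375\right)^{2} = \left(-3392\right)^{2} = 11505664$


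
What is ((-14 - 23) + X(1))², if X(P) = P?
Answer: 1296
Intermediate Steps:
((-14 - 23) + X(1))² = ((-14 - 23) + 1)² = (-37 + 1)² = (-36)² = 1296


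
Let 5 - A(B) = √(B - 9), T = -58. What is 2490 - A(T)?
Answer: 2485 + I*√67 ≈ 2485.0 + 8.1853*I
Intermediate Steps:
A(B) = 5 - √(-9 + B) (A(B) = 5 - √(B - 9) = 5 - √(-9 + B))
2490 - A(T) = 2490 - (5 - √(-9 - 58)) = 2490 - (5 - √(-67)) = 2490 - (5 - I*√67) = 2490 + (-5 + I*√67) = 2485 + I*√67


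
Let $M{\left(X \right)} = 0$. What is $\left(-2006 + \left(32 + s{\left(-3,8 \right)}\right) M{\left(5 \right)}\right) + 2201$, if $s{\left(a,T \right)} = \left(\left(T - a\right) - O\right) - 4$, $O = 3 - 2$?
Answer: $195$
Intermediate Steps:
$O = 1$ ($O = 3 - 2 = 1$)
$s{\left(a,T \right)} = -5 + T - a$ ($s{\left(a,T \right)} = \left(\left(T - a\right) - 1\right) - 4 = \left(-1 + T - a\right) - 4 = -5 + T - a$)
$\left(-2006 + \left(32 + s{\left(-3,8 \right)}\right) M{\left(5 \right)}\right) + 2201 = \left(-2006 + \left(32 - -6\right) 0\right) + 2201 = \left(-2006 + \left(32 + \left(-5 + 8 + 3\right)\right) 0\right) + 2201 = \left(-2006 + \left(32 + 6\right) 0\right) + 2201 = \left(-2006 + 38 \cdot 0\right) + 2201 = \left(-2006 + 0\right) + 2201 = -2006 + 2201 = 195$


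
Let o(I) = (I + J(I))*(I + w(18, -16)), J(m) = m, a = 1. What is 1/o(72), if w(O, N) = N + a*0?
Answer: 1/8064 ≈ 0.00012401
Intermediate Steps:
w(O, N) = N (w(O, N) = N + 1*0 = N + 0 = N)
o(I) = 2*I*(-16 + I) (o(I) = (I + I)*(I - 16) = (2*I)*(-16 + I) = 2*I*(-16 + I))
1/o(72) = 1/(2*72*(-16 + 72)) = 1/(2*72*56) = 1/8064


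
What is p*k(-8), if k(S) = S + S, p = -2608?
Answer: 41728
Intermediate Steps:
k(S) = 2*S
p*k(-8) = -5216*(-8) = -2608*(-16) = 41728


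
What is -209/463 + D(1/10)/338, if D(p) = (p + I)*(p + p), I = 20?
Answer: -3439037/7824700 ≈ -0.43951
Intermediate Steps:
D(p) = 2*p*(20 + p) (D(p) = (p + 20)*(p + p) = (20 + p)*(2*p) = 2*p*(20 + p))
-209/463 + D(1/10)/338 = -209/463 + (2*(20 + 1/10)/10)/338 = -209*1/463 + (2*(1/10)*(20 + 1/10))*(1/338) = -209/463 + (2*(1/10)*(201/10))*(1/338) = -209/463 + (201/50)*(1/338) = -209/463 + 201/16900 = -3439037/7824700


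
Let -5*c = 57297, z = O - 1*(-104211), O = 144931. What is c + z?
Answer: 1188413/5 ≈ 2.3768e+5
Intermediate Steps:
z = 249142 (z = 144931 - 1*(-104211) = 144931 + 104211 = 249142)
c = -57297/5 (c = -⅕*57297 = -57297/5 ≈ -11459.)
c + z = -57297/5 + 249142 = 1188413/5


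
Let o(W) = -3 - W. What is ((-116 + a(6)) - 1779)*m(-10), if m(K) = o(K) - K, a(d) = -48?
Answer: -33031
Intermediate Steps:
m(K) = -3 - 2*K (m(K) = (-3 - K) - K = -3 - 2*K)
((-116 + a(6)) - 1779)*m(-10) = ((-116 - 48) - 1779)*(-3 - 2*(-10)) = (-164 - 1779)*(-3 + 20) = -1943*17 = -33031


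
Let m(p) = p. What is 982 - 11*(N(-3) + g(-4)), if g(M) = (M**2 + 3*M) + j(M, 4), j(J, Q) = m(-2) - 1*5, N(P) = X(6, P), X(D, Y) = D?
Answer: 949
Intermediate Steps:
N(P) = 6
j(J, Q) = -7 (j(J, Q) = -2 - 1*5 = -2 - 5 = -7)
g(M) = -7 + M**2 + 3*M (g(M) = (M**2 + 3*M) - 7 = -7 + M**2 + 3*M)
982 - 11*(N(-3) + g(-4)) = 982 - 11*(6 + (-7 + (-4)**2 + 3*(-4))) = 982 - 11*(6 + (-7 + 16 - 12)) = 982 - 11*(6 - 3) = 982 - 11*3 = 982 - 33 = 949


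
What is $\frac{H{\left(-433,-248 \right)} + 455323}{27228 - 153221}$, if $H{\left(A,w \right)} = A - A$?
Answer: $- \frac{455323}{125993} \approx -3.6139$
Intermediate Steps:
$H{\left(A,w \right)} = 0$
$\frac{H{\left(-433,-248 \right)} + 455323}{27228 - 153221} = \frac{0 + 455323}{27228 - 153221} = \frac{455323}{-125993} = 455323 \left(- \frac{1}{125993}\right) = - \frac{455323}{125993}$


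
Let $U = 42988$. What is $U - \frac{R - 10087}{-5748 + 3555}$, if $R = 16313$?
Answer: $\frac{94278910}{2193} \approx 42991.0$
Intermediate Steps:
$U - \frac{R - 10087}{-5748 + 3555} = 42988 - \frac{16313 - 10087}{-5748 + 3555} = 42988 - \frac{6226}{-2193} = 42988 - 6226 \left(- \frac{1}{2193}\right) = 42988 - - \frac{6226}{2193} = 42988 + \frac{6226}{2193} = \frac{94278910}{2193}$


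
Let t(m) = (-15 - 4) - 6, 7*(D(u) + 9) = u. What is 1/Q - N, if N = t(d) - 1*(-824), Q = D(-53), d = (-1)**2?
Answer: -92691/116 ≈ -799.06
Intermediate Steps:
D(u) = -9 + u/7
d = 1
Q = -116/7 (Q = -9 + (1/7)*(-53) = -9 - 53/7 = -116/7 ≈ -16.571)
t(m) = -25 (t(m) = -19 - 6 = -25)
N = 799 (N = -25 - 1*(-824) = -25 + 824 = 799)
1/Q - N = 1/(-116/7) - 1*799 = -7/116 - 799 = -92691/116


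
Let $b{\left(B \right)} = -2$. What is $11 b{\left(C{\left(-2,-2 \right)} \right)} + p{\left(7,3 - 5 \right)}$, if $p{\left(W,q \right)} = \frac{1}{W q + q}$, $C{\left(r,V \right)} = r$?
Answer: $- \frac{353}{16} \approx -22.063$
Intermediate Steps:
$p{\left(W,q \right)} = \frac{1}{q + W q}$
$11 b{\left(C{\left(-2,-2 \right)} \right)} + p{\left(7,3 - 5 \right)} = 11 \left(-2\right) + \frac{1}{\left(3 - 5\right) \left(1 + 7\right)} = -22 + \frac{1}{\left(-2\right) 8} = -22 - \frac{1}{16} = - \frac{353}{16}$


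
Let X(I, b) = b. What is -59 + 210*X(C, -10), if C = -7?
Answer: -2159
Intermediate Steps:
-59 + 210*X(C, -10) = -59 + 210*(-10) = -59 - 2100 = -2159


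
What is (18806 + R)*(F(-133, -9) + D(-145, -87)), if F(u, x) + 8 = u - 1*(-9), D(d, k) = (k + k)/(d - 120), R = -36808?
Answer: 626577612/265 ≈ 2.3644e+6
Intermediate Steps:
D(d, k) = 2*k/(-120 + d) (D(d, k) = (2*k)/(-120 + d) = 2*k/(-120 + d))
F(u, x) = 1 + u (F(u, x) = -8 + (u - 1*(-9)) = -8 + (u + 9) = -8 + (9 + u) = 1 + u)
(18806 + R)*(F(-133, -9) + D(-145, -87)) = (18806 - 36808)*((1 - 133) + 2*(-87)/(-120 - 145)) = -18002*(-132 + 2*(-87)/(-265)) = -18002*(-132 + 2*(-87)*(-1/265)) = -18002*(-132 + 174/265) = -18002*(-34806/265) = 626577612/265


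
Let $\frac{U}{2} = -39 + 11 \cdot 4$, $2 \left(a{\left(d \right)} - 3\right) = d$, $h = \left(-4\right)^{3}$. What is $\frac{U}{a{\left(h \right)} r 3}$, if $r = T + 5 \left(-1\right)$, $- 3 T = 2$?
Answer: $\frac{10}{493} \approx 0.020284$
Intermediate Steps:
$h = -64$
$T = - \frac{2}{3}$ ($T = \left(- \frac{1}{3}\right) 2 = - \frac{2}{3} \approx -0.66667$)
$a{\left(d \right)} = 3 + \frac{d}{2}$
$r = - \frac{17}{3}$ ($r = - \frac{2}{3} + 5 \left(-1\right) = - \frac{2}{3} - 5 = - \frac{17}{3} \approx -5.6667$)
$U = 10$ ($U = 2 \left(-39 + 11 \cdot 4\right) = 2 \left(-39 + 44\right) = 2 \cdot 5 = 10$)
$\frac{U}{a{\left(h \right)} r 3} = \frac{10}{\left(3 + \frac{1}{2} \left(-64\right)\right) \left(\left(- \frac{17}{3}\right) 3\right)} = \frac{10}{\left(3 - 32\right) \left(-17\right)} = \frac{10}{\left(-29\right) \left(-17\right)} = \frac{10}{493}$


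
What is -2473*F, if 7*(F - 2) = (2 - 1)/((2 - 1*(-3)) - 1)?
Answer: -140961/28 ≈ -5034.3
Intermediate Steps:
F = 57/28 (F = 2 + ((2 - 1)/((2 - 1*(-3)) - 1))/7 = 2 + (1/((2 + 3) - 1))/7 = 2 + (1/(5 - 1))/7 = 2 + (1/4)/7 = 2 + (1*(¼))/7 = 2 + (⅐)*(¼) = 2 + 1/28 = 57/28 ≈ 2.0357)
-2473*F = -2473*57/28 = -140961/28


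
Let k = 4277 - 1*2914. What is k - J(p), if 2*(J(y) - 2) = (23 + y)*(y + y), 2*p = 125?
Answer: -15931/4 ≈ -3982.8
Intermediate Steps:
p = 125/2 (p = (1/2)*125 = 125/2 ≈ 62.500)
J(y) = 2 + y*(23 + y) (J(y) = 2 + ((23 + y)*(y + y))/2 = 2 + ((23 + y)*(2*y))/2 = 2 + (2*y*(23 + y))/2 = 2 + y*(23 + y))
k = 1363 (k = 4277 - 2914 = 1363)
k - J(p) = 1363 - (2 + (125/2)**2 + 23*(125/2)) = 1363 - (2 + 15625/4 + 2875/2) = 1363 - 1*21383/4 = 1363 - 21383/4 = -15931/4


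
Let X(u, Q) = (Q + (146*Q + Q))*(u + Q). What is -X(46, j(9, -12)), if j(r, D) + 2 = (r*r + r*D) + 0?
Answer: 72964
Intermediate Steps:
j(r, D) = -2 + r**2 + D*r (j(r, D) = -2 + ((r*r + r*D) + 0) = -2 + ((r**2 + D*r) + 0) = -2 + (r**2 + D*r) = -2 + r**2 + D*r)
X(u, Q) = 148*Q*(Q + u) (X(u, Q) = (Q + 147*Q)*(Q + u) = (148*Q)*(Q + u) = 148*Q*(Q + u))
-X(46, j(9, -12)) = -148*(-2 + 9**2 - 12*9)*((-2 + 9**2 - 12*9) + 46) = -148*(-2 + 81 - 108)*((-2 + 81 - 108) + 46) = -148*(-29)*(-29 + 46) = -148*(-29)*17 = -1*(-72964) = 72964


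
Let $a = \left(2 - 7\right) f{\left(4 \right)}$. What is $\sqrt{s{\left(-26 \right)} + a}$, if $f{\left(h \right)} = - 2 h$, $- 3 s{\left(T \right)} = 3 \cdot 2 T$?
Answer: $2 \sqrt{23} \approx 9.5917$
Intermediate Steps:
$s{\left(T \right)} = - 2 T$ ($s{\left(T \right)} = - \frac{3 \cdot 2 T}{3} = - \frac{6 T}{3} = - 2 T$)
$a = 40$ ($a = \left(2 - 7\right) \left(\left(-2\right) 4\right) = \left(-5\right) \left(-8\right) = 40$)
$\sqrt{s{\left(-26 \right)} + a} = \sqrt{\left(-2\right) \left(-26\right) + 40} = \sqrt{52 + 40} = \sqrt{92} = 2 \sqrt{23}$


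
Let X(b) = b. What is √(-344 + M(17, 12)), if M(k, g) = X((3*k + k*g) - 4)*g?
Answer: 2*√667 ≈ 51.653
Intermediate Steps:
M(k, g) = g*(-4 + 3*k + g*k) (M(k, g) = ((3*k + k*g) - 4)*g = ((3*k + g*k) - 4)*g = (-4 + 3*k + g*k)*g = g*(-4 + 3*k + g*k))
√(-344 + M(17, 12)) = √(-344 + 12*(-4 + 3*17 + 12*17)) = √(-344 + 12*(-4 + 51 + 204)) = √(-344 + 12*251) = √(-344 + 3012) = √2668 = 2*√667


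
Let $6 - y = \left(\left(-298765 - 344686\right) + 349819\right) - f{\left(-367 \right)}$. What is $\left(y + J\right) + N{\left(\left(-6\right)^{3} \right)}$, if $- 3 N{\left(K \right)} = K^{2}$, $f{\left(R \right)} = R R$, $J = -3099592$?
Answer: $-2686817$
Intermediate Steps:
$f{\left(R \right)} = R^{2}$
$y = 428327$ ($y = 6 - \left(\left(\left(-298765 - 344686\right) + 349819\right) - \left(-367\right)^{2}\right) = 6 - \left(\left(-643451 + 349819\right) - 134689\right) = 6 - \left(-293632 - 134689\right) = 6 - -428321 = 6 + 428321 = 428327$)
$N{\left(K \right)} = - \frac{K^{2}}{3}$
$\left(y + J\right) + N{\left(\left(-6\right)^{3} \right)} = \left(428327 - 3099592\right) - \frac{\left(\left(-6\right)^{3}\right)^{2}}{3} = -2671265 - \frac{\left(-216\right)^{2}}{3} = -2671265 - 15552 = -2686817$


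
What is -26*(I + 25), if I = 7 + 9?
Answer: -1066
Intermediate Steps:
I = 16
-26*(I + 25) = -26*(16 + 25) = -26*41 = -1066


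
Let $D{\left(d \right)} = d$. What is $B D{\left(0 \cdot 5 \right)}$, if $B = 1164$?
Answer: $0$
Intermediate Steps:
$B D{\left(0 \cdot 5 \right)} = 1164 \cdot 0 \cdot 5 = 1164 \cdot 0 = 0$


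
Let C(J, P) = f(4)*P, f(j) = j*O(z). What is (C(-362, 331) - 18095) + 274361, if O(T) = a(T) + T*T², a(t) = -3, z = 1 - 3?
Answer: 241702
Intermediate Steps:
z = -2
O(T) = -3 + T³ (O(T) = -3 + T*T² = -3 + T³)
f(j) = -11*j (f(j) = j*(-3 + (-2)³) = j*(-3 - 8) = j*(-11) = -11*j)
C(J, P) = -44*P (C(J, P) = (-11*4)*P = -44*P)
(C(-362, 331) - 18095) + 274361 = (-44*331 - 18095) + 274361 = (-14564 - 18095) + 274361 = -32659 + 274361 = 241702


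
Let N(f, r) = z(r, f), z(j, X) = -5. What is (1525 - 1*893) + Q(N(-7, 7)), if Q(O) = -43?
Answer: 589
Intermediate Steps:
N(f, r) = -5
(1525 - 1*893) + Q(N(-7, 7)) = (1525 - 1*893) - 43 = (1525 - 893) - 43 = 632 - 43 = 589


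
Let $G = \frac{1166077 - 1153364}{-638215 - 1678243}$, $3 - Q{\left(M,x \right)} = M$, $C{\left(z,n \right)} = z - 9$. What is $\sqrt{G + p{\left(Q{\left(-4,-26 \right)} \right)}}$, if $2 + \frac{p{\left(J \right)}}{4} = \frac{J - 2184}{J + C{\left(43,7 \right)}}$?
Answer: $\frac{i \sqrt{1988015445690044938}}{94974778} \approx 14.846 i$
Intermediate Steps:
$C{\left(z,n \right)} = -9 + z$
$Q{\left(M,x \right)} = 3 - M$
$G = - \frac{12713}{2316458}$ ($G = \frac{12713}{-2316458} = 12713 \left(- \frac{1}{2316458}\right) = - \frac{12713}{2316458} \approx -0.0054881$)
$p{\left(J \right)} = -8 + \frac{4 \left(-2184 + J\right)}{34 + J}$ ($p{\left(J \right)} = -8 + 4 \frac{J - 2184}{J + \left(-9 + 43\right)} = -8 + 4 \frac{-2184 + J}{J + 34} = -8 + 4 \frac{-2184 + J}{34 + J} = -8 + \frac{4 \left(-2184 + J\right)}{34 + J}$)
$\sqrt{G + p{\left(Q{\left(-4,-26 \right)} \right)}} = \sqrt{- \frac{12713}{2316458} + \frac{4 \left(-2252 - \left(3 - -4\right)\right)}{34 + \left(3 - -4\right)}} = \sqrt{- \frac{12713}{2316458} + \frac{4 \left(-2252 - \left(3 + 4\right)\right)}{34 + \left(3 + 4\right)}} = \sqrt{- \frac{12713}{2316458} + \frac{4 \left(-2252 - 7\right)}{34 + 7}} = \sqrt{- \frac{12713}{2316458} + \frac{4 \left(-2252 - 7\right)}{41}} = \sqrt{- \frac{12713}{2316458} + 4 \cdot \frac{1}{41} \left(-2259\right)} = \sqrt{- \frac{12713}{2316458} - \frac{9036}{41}} = \sqrt{- \frac{20932035721}{94974778}} = \frac{i \sqrt{1988015445690044938}}{94974778}$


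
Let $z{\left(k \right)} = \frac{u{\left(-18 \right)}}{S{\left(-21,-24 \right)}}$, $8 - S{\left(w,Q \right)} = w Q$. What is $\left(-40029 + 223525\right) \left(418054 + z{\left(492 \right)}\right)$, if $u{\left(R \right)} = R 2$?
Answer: $\frac{2378048753170}{31} \approx 7.6711 \cdot 10^{10}$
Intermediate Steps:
$S{\left(w,Q \right)} = 8 - Q w$ ($S{\left(w,Q \right)} = 8 - w Q = 8 - Q w$)
$u{\left(R \right)} = 2 R$
$z{\left(k \right)} = \frac{9}{124}$ ($z{\left(k \right)} = \frac{2 \left(-18\right)}{8 - \left(-24\right) \left(-21\right)} = - \frac{36}{8 - 504} = - \frac{36}{-496} = \left(-36\right) \left(- \frac{1}{496}\right) = \frac{9}{124}$)
$\left(-40029 + 223525\right) \left(418054 + z{\left(492 \right)}\right) = \left(-40029 + 223525\right) \left(418054 + \frac{9}{124}\right) = 183496 \cdot \frac{51838705}{124} = \frac{2378048753170}{31}$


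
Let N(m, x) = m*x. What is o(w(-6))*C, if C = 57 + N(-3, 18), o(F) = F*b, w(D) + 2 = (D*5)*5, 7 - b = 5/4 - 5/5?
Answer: -3078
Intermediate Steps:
b = 27/4 (b = 7 - (5/4 - 5/5) = 7 - (5*(¼) - 5*⅕) = 7 - (5/4 - 1) = 7 - 1*¼ = 7 - ¼ = 27/4 ≈ 6.7500)
w(D) = -2 + 25*D (w(D) = -2 + (D*5)*5 = -2 + (5*D)*5 = -2 + 25*D)
o(F) = 27*F/4 (o(F) = F*(27/4) = 27*F/4)
C = 3 (C = 57 - 3*18 = 57 - 54 = 3)
o(w(-6))*C = (27*(-2 + 25*(-6))/4)*3 = (27*(-2 - 150)/4)*3 = ((27/4)*(-152))*3 = -1026*3 = -3078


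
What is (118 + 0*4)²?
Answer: 13924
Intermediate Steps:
(118 + 0*4)² = (118 + 0)² = 118² = 13924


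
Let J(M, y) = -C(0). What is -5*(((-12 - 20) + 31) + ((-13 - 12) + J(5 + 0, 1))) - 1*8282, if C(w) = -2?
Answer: -8162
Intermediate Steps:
J(M, y) = 2 (J(M, y) = -1*(-2) = 2)
-5*(((-12 - 20) + 31) + ((-13 - 12) + J(5 + 0, 1))) - 1*8282 = -5*(((-12 - 20) + 31) + ((-13 - 12) + 2)) - 1*8282 = -5*((-32 + 31) + (-25 + 2)) - 8282 = -5*(-1 - 23) - 8282 = -5*(-24) - 8282 = 120 - 8282 = -8162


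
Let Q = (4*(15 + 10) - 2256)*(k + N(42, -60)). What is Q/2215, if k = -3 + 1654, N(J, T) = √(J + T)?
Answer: -3559556/2215 - 6468*I*√2/2215 ≈ -1607.0 - 4.1296*I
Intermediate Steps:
k = 1651
Q = -3559556 - 6468*I*√2 (Q = (4*(15 + 10) - 2256)*(1651 + √(42 - 60)) = (4*25 - 2256)*(1651 + √(-18)) = (100 - 2256)*(1651 + 3*I*√2) = -2156*(1651 + 3*I*√2) = -3559556 - 6468*I*√2 ≈ -3.5596e+6 - 9147.1*I)
Q/2215 = (-3559556 - 6468*I*√2)/2215 = (-3559556 - 6468*I*√2)*(1/2215) = -3559556/2215 - 6468*I*√2/2215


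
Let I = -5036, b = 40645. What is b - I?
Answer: 45681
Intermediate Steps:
b - I = 40645 - 1*(-5036) = 40645 + 5036 = 45681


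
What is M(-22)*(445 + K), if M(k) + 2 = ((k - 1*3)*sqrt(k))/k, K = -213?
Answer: -464 + 2900*I*sqrt(22)/11 ≈ -464.0 + 1236.6*I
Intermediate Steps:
M(k) = -2 + (-3 + k)/sqrt(k) (M(k) = -2 + ((k - 1*3)*sqrt(k))/k = -2 + ((k - 3)*sqrt(k))/k = -2 + ((-3 + k)*sqrt(k))/k = -2 + (sqrt(k)*(-3 + k))/k = -2 + (-3 + k)/sqrt(k))
M(-22)*(445 + K) = (-2 + sqrt(-22) - (-3)*I*sqrt(22)/22)*(445 - 213) = (-2 + I*sqrt(22) - (-3)*I*sqrt(22)/22)*232 = (-2 + I*sqrt(22) + 3*I*sqrt(22)/22)*232 = (-2 + 25*I*sqrt(22)/22)*232 = -464 + 2900*I*sqrt(22)/11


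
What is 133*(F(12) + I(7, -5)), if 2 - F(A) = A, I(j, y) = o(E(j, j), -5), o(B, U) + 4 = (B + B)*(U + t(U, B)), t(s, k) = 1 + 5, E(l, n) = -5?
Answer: -3192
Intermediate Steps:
t(s, k) = 6
o(B, U) = -4 + 2*B*(6 + U) (o(B, U) = -4 + (B + B)*(U + 6) = -4 + (2*B)*(6 + U) = -4 + 2*B*(6 + U))
I(j, y) = -14 (I(j, y) = -4 + 12*(-5) + 2*(-5)*(-5) = -4 - 60 + 50 = -14)
F(A) = 2 - A
133*(F(12) + I(7, -5)) = 133*((2 - 1*12) - 14) = 133*((2 - 12) - 14) = 133*(-10 - 14) = 133*(-24) = -3192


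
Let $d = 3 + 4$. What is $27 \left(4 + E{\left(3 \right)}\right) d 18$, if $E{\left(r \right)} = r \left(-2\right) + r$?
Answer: $3402$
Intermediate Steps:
$d = 7$
$E{\left(r \right)} = - r$ ($E{\left(r \right)} = - 2 r + r = - r$)
$27 \left(4 + E{\left(3 \right)}\right) d 18 = 27 \left(4 - 3\right) 7 \cdot 18 = 27 \cdot 1 \cdot 7 \cdot 18 = 27 \cdot 7 \cdot 18 = 189 \cdot 18 = 3402$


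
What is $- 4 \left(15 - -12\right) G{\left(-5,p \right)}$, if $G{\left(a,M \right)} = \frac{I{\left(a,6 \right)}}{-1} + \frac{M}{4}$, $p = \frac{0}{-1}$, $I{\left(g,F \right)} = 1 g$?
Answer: $-540$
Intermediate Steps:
$I{\left(g,F \right)} = g$
$p = 0$ ($p = 0 \left(-1\right) = 0$)
$G{\left(a,M \right)} = - a + \frac{M}{4}$ ($G{\left(a,M \right)} = \frac{a}{-1} + \frac{M}{4} = a \left(-1\right) + M \frac{1}{4} = - a + \frac{M}{4}$)
$- 4 \left(15 - -12\right) G{\left(-5,p \right)} = - 4 \left(15 - -12\right) \left(\left(-1\right) \left(-5\right) + \frac{1}{4} \cdot 0\right) = - 4 \left(15 + 12\right) \left(5 + 0\right) = \left(-4\right) 27 \cdot 5 = \left(-108\right) 5 = -540$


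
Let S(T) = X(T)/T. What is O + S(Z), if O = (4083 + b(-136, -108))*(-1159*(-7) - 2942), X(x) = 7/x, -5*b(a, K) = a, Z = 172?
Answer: 3143868634099/147920 ≈ 2.1254e+7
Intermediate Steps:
b(a, K) = -a/5
S(T) = 7/T² (S(T) = (7/T)/T = 7/T²)
O = 106269221/5 (O = (4083 - ⅕*(-136))*(-1159*(-7) - 2942) = (4083 + 136/5)*(8113 - 2942) = (20551/5)*5171 = 106269221/5 ≈ 2.1254e+7)
O + S(Z) = 106269221/5 + 7/172² = 106269221/5 + 7*(1/29584) = 106269221/5 + 7/29584 = 3143868634099/147920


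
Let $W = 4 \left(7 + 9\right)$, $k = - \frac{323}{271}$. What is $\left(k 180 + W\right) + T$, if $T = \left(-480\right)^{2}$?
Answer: $\frac{62397604}{271} \approx 2.3025 \cdot 10^{5}$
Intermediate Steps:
$k = - \frac{323}{271} \approx -1.1919$
$W = 64$ ($W = 4 \cdot 16 = 64$)
$T = 230400$
$\left(k 180 + W\right) + T = \left(\left(- \frac{323}{271}\right) 180 + 64\right) + 230400 = \left(- \frac{58140}{271} + 64\right) + 230400 = - \frac{40796}{271} + 230400 = \frac{62397604}{271}$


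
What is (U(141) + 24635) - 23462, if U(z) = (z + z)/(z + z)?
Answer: 1174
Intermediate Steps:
U(z) = 1 (U(z) = (2*z)/((2*z)) = (2*z)*(1/(2*z)) = 1)
(U(141) + 24635) - 23462 = (1 + 24635) - 23462 = 24636 - 23462 = 1174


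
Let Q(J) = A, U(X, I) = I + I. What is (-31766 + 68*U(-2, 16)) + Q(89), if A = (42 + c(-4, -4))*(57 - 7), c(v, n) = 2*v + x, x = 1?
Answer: -27840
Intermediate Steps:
c(v, n) = 1 + 2*v (c(v, n) = 2*v + 1 = 1 + 2*v)
A = 1750 (A = (42 + (1 + 2*(-4)))*(57 - 7) = (42 + (1 - 8))*50 = (42 - 7)*50 = 35*50 = 1750)
U(X, I) = 2*I
Q(J) = 1750
(-31766 + 68*U(-2, 16)) + Q(89) = (-31766 + 68*(2*16)) + 1750 = (-31766 + 68*32) + 1750 = (-31766 + 2176) + 1750 = -29590 + 1750 = -27840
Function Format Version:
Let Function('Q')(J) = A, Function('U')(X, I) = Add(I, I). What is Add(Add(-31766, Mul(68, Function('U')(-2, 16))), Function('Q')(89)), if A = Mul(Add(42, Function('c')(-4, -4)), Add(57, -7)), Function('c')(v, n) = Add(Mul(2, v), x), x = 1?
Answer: -27840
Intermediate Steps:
Function('c')(v, n) = Add(1, Mul(2, v)) (Function('c')(v, n) = Add(Mul(2, v), 1) = Add(1, Mul(2, v)))
A = 1750 (A = Mul(Add(42, Add(1, Mul(2, -4))), Add(57, -7)) = Mul(Add(42, Add(1, -8)), 50) = Mul(Add(42, -7), 50) = Mul(35, 50) = 1750)
Function('U')(X, I) = Mul(2, I)
Function('Q')(J) = 1750
Add(Add(-31766, Mul(68, Function('U')(-2, 16))), Function('Q')(89)) = Add(Add(-31766, Mul(68, Mul(2, 16))), 1750) = Add(Add(-31766, Mul(68, 32)), 1750) = Add(Add(-31766, 2176), 1750) = Add(-29590, 1750) = -27840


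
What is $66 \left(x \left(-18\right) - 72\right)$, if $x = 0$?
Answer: $-4752$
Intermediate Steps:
$66 \left(x \left(-18\right) - 72\right) = 66 \left(0 \left(-18\right) - 72\right) = 66 \left(0 - 72\right) = 66 \left(-72\right) = -4752$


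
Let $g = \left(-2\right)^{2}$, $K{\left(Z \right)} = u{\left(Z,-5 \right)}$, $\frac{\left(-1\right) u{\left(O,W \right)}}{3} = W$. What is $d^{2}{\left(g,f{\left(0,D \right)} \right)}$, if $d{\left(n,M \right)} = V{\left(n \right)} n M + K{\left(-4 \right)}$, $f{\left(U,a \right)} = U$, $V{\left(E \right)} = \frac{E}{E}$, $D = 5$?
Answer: $225$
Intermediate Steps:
$u{\left(O,W \right)} = - 3 W$
$K{\left(Z \right)} = 15$ ($K{\left(Z \right)} = \left(-3\right) \left(-5\right) = 15$)
$g = 4$
$V{\left(E \right)} = 1$
$d{\left(n,M \right)} = 15 + M n$ ($d{\left(n,M \right)} = 1 n M + 15 = n M + 15 = M n + 15 = 15 + M n$)
$d^{2}{\left(g,f{\left(0,D \right)} \right)} = \left(15 + 0 \cdot 4\right)^{2} = \left(15 + 0\right)^{2} = 15^{2} = 225$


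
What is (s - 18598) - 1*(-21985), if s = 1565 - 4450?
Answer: 502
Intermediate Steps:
s = -2885
(s - 18598) - 1*(-21985) = (-2885 - 18598) - 1*(-21985) = -21483 + 21985 = 502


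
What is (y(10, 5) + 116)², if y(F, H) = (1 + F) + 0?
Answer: 16129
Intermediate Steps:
y(F, H) = 1 + F
(y(10, 5) + 116)² = ((1 + 10) + 116)² = (11 + 116)² = 127² = 16129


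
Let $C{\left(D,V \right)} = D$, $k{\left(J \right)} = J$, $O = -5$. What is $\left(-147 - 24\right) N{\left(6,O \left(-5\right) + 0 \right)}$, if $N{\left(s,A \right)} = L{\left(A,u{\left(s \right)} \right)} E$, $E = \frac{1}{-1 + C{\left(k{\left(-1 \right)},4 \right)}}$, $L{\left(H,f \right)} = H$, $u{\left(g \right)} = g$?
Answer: $\frac{4275}{2} \approx 2137.5$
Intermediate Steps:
$E = - \frac{1}{2}$ ($E = \frac{1}{-1 - 1} = \frac{1}{-2} = - \frac{1}{2} \approx -0.5$)
$N{\left(s,A \right)} = - \frac{A}{2}$ ($N{\left(s,A \right)} = A \left(- \frac{1}{2}\right) = - \frac{A}{2}$)
$\left(-147 - 24\right) N{\left(6,O \left(-5\right) + 0 \right)} = \left(-147 - 24\right) \left(- \frac{\left(-5\right) \left(-5\right) + 0}{2}\right) = - 171 \left(- \frac{25 + 0}{2}\right) = - 171 \left(\left(- \frac{1}{2}\right) 25\right) = \left(-171\right) \left(- \frac{25}{2}\right) = \frac{4275}{2}$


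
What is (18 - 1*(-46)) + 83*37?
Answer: 3135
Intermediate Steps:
(18 - 1*(-46)) + 83*37 = (18 + 46) + 3071 = 64 + 3071 = 3135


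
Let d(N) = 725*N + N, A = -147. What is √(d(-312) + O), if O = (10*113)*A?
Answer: I*√392622 ≈ 626.6*I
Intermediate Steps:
d(N) = 726*N
O = -166110 (O = (10*113)*(-147) = 1130*(-147) = -166110)
√(d(-312) + O) = √(726*(-312) - 166110) = √(-226512 - 166110) = √(-392622) = I*√392622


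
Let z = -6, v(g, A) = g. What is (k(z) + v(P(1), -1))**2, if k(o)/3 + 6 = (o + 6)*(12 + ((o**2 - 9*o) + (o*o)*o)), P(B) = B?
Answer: 289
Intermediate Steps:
k(o) = -18 + 3*(6 + o)*(12 + o**2 + o**3 - 9*o) (k(o) = -18 + 3*((o + 6)*(12 + ((o**2 - 9*o) + (o*o)*o))) = -18 + 3*((6 + o)*(12 + ((o**2 - 9*o) + o**2*o))) = -18 + 3*((6 + o)*(12 + ((o**2 - 9*o) + o**3))) = -18 + 3*((6 + o)*(12 + (o**2 + o**3 - 9*o))) = -18 + 3*((6 + o)*(12 + o**2 + o**3 - 9*o)) = -18 + 3*(6 + o)*(12 + o**2 + o**3 - 9*o))
(k(z) + v(P(1), -1))**2 = ((198 - 126*(-6) - 9*(-6)**2 + 3*(-6)**4 + 21*(-6)**3) + 1)**2 = ((198 + 756 - 9*36 + 3*1296 + 21*(-216)) + 1)**2 = ((198 + 756 - 324 + 3888 - 4536) + 1)**2 = (-18 + 1)**2 = (-17)**2 = 289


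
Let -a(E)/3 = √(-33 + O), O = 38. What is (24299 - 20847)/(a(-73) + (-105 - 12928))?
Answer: -11247479/42464761 + 2589*√5/42464761 ≈ -0.26473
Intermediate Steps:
a(E) = -3*√5 (a(E) = -3*√(-33 + 38) = -3*√5)
(24299 - 20847)/(a(-73) + (-105 - 12928)) = (24299 - 20847)/(-3*√5 + (-105 - 12928)) = 3452/(-3*√5 - 13033) = 3452/(-13033 - 3*√5)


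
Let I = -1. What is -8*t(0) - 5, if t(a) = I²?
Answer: -13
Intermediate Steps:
t(a) = 1 (t(a) = (-1)² = 1)
-8*t(0) - 5 = -8*1 - 5 = -8 - 5 = -13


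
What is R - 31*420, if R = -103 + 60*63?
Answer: -9343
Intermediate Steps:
R = 3677 (R = -103 + 3780 = 3677)
R - 31*420 = 3677 - 31*420 = 3677 - 1*13020 = 3677 - 13020 = -9343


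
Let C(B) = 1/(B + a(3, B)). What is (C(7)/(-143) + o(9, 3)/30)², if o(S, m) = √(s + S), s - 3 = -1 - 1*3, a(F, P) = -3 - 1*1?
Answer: 4547/511225 - 2*√2/6435 ≈ 0.0084548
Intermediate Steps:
a(F, P) = -4 (a(F, P) = -3 - 1 = -4)
s = -1 (s = 3 + (-1 - 1*3) = 3 + (-1 - 3) = 3 - 4 = -1)
C(B) = 1/(-4 + B) (C(B) = 1/(B - 4) = 1/(-4 + B))
o(S, m) = √(-1 + S)
(C(7)/(-143) + o(9, 3)/30)² = (1/((-4 + 7)*(-143)) + √(-1 + 9)/30)² = (-1/143/3 + √8*(1/30))² = ((⅓)*(-1/143) + (2*√2)*(1/30))² = (-1/429 + √2/15)²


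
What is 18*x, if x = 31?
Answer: 558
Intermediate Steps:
18*x = 18*31 = 558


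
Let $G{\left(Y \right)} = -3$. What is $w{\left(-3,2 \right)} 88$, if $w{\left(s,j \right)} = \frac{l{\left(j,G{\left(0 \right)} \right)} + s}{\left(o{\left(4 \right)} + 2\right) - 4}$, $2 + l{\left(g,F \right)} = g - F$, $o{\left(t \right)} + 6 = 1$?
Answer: $0$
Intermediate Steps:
$o{\left(t \right)} = -5$ ($o{\left(t \right)} = -6 + 1 = -5$)
$l{\left(g,F \right)} = -2 + g - F$ ($l{\left(g,F \right)} = -2 - \left(F - g\right) = -2 + g - F$)
$w{\left(s,j \right)} = - \frac{1}{7} - \frac{j}{7} - \frac{s}{7}$ ($w{\left(s,j \right)} = \frac{\left(-2 + j - -3\right) + s}{\left(-5 + 2\right) - 4} = \frac{\left(-2 + j + 3\right) + s}{-3 - 4} = \frac{\left(1 + j\right) + s}{-7} = \left(1 + j + s\right) \left(- \frac{1}{7}\right) = - \frac{1}{7} - \frac{j}{7} - \frac{s}{7}$)
$w{\left(-3,2 \right)} 88 = \left(- \frac{1}{7} - \frac{2}{7} - - \frac{3}{7}\right) 88 = \left(- \frac{1}{7} - \frac{2}{7} + \frac{3}{7}\right) 88 = 0 \cdot 88 = 0$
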